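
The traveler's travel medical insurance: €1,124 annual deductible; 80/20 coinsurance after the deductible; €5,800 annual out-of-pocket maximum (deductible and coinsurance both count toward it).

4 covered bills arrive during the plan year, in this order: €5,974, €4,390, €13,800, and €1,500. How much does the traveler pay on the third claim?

€2,760

Bill 1, €5,974: €1,124 to deductible, leaving €4,850; 20% of €4,850 = €970. Cost to traveler: €2,094. OOP to date €2,094.
Bill 2, €4,390: deductible met; 20% of €4,390 = €878. Traveler pays €878; OOP now €2,972.
Bill 3, €13,800: deductible already satisfied, so traveler's share is 20% × €13,800 = €2,760. Traveler pays €2,760; OOP now €5,732.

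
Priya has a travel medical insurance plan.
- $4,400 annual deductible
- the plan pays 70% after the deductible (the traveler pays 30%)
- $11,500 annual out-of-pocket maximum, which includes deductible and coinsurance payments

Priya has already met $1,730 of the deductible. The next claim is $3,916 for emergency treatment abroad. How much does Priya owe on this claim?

$1,730 of the $4,400 deductible is already met, leaving $2,670.
That leaves $3,916 − $2,670 = $1,246 for coinsurance.
Coinsurance: $1,246 × 30% = $373.80.
Traveler responsibility before any cap: $2,670 + $373.80 = $3,043.80.
Cumulative spending $1,730 + $3,043.80 = $4,773.80 stays under the $11,500 maximum.

$3,043.80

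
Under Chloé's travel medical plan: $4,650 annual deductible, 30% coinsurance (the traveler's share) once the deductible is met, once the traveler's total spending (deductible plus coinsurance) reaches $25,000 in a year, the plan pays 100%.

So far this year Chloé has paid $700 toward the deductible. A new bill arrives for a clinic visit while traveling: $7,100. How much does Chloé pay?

$4,895

$700 of the $4,650 deductible is already met, leaving $3,950.
That leaves $7,100 − $3,950 = $3,150 for coinsurance.
30% of $3,150 = $945 falls to the traveler.
Traveler responsibility before any cap: $3,950 + $945 = $4,895.
Cumulative spending $700 + $4,895 = $5,595 stays under the $25,000 maximum.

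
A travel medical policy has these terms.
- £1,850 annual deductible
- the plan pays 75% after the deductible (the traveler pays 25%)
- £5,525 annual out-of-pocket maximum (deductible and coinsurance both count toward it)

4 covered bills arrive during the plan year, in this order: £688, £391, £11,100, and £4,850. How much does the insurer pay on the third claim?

£7,746.75

Claim 1 (£688): all of it applies to the deductible. Traveler pays £688; OOP now £688. Insurer: £688 − £688 = £0.
Claim 2 (£391): entire amount goes to the deductible. Traveler pays £391; OOP now £1,079. Insurer: £391 − £391 = £0.
Claim 3 (£11,100): £771 to deductible, leaving £10,329; traveler's 25% is £2,582.25. Cost to traveler: £3,353.25. OOP to date £4,432.25. Plan pays £11,100 − £3,353.25 = £7,746.75.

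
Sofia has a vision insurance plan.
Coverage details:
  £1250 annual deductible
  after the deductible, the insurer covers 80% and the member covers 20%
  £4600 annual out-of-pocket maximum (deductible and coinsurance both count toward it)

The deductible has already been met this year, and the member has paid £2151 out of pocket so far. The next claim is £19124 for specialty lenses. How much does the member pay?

With the deductible met, the entire £19124 is subject to coinsurance.
Coinsurance: £19124 × 20% = £3824.80.
That would bring total out-of-pocket to £5975.80, past the £4600 cap. The member is capped at £4600 − £2151 = £2449 on this claim.

£2449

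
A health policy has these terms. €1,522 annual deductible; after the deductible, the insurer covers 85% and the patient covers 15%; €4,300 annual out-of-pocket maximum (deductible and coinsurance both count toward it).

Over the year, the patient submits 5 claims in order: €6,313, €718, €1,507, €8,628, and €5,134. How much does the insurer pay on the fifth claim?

€4,702.60

#1 (€6,313): €1,522 finishes the deductible; €4,791 goes to coinsurance; 15% of €4,791 = €718.65. Cost to patient: €2,240.65. OOP to date €2,240.65. Insurer: €6,313 − €2,240.65 = €4,072.35.
#2 (€718): deductible met; 15% of €718 = €107.70. Cost to patient: €107.70. OOP to date €2,348.35. Insurer: €718 − €107.70 = €610.30.
#3 (€1,507): 15% coinsurance on €1,507 = €226.05. Patient pays €226.05; OOP now €2,574.40. Insurer: €1,507 − €226.05 = €1,280.95.
#4 (€8,628): deductible met; 15% of €8,628 = €1,294.20. Cost to patient: €1,294.20. OOP to date €3,868.60. Plan pays €8,628 − €1,294.20 = €7,333.80.
#5 (€5,134): deductible already satisfied, so patient's share is 15% × €5,134 = €770.10. OOP would hit €4,638.70 > €4,300, so the cap limits the patient to €4,300 − €3,868.60 = €431.40. Plan pays €5,134 − €431.40 = €4,702.60.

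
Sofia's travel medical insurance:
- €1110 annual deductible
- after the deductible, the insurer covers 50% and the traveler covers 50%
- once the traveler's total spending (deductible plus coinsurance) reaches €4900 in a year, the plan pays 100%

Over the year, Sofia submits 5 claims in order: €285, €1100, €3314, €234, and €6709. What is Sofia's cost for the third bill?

Claim 1 — €285: entire amount goes to the deductible. Cost to traveler: €285. OOP to date €285.
Claim 2 — €1100: €825 to deductible, leaving €275; 50% of €275 = €137.50. Cost to traveler: €962.50. OOP to date €1247.50.
Claim 3 — €3314: 50% coinsurance on €3314 = €1657. Traveler pays €1657; OOP now €2904.50.

€1657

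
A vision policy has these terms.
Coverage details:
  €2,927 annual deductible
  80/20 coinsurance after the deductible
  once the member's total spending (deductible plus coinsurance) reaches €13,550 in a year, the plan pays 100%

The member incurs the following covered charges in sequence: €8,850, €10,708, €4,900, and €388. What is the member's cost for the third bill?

€980

Claim 1 — €8,850: €2,927 finishes the deductible; €5,923 goes to coinsurance; coinsurance €5,923 × 20% = €1,184.60. Cost to member: €4,111.60. OOP to date €4,111.60.
Claim 2 — €10,708: deductible already satisfied, so member's share is 20% × €10,708 = €2,141.60. Member pays €2,141.60; OOP now €6,253.20.
Claim 3 — €4,900: deductible met; 20% of €4,900 = €980. Member owes €980 (running OOP €7,233.20).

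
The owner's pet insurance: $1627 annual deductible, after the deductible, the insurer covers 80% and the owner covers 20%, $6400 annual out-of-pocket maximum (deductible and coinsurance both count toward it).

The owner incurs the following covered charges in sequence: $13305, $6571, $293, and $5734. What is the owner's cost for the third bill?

$58.60

Claim 1 — $13305: $1627 finishes the deductible; $11678 goes to coinsurance; 20% of $11678 = $2335.60. Owner owes $3962.60 (running OOP $3962.60).
Claim 2 — $6571: 20% coinsurance on $6571 = $1314.20. Owner owes $1314.20 (running OOP $5276.80).
Claim 3 — $293: deductible already satisfied, so owner's share is 20% × $293 = $58.60. Cost to owner: $58.60. OOP to date $5335.40.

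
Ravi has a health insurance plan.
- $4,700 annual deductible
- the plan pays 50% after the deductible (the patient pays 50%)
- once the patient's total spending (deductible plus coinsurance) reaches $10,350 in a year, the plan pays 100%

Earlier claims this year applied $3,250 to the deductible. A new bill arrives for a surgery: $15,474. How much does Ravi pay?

$7,100

$3,250 of the $4,700 deductible is already met, leaving $1,450.
That leaves $15,474 − $1,450 = $14,024 for coinsurance.
50% of $14,024 = $7,012 falls to the patient.
Patient responsibility before any cap: $1,450 + $7,012 = $8,462.
Year-to-date out-of-pocket would reach $3,250 + $8,462 = $11,712, above the $10,350 maximum, so the patient pays only $10,350 − $3,250 = $7,100.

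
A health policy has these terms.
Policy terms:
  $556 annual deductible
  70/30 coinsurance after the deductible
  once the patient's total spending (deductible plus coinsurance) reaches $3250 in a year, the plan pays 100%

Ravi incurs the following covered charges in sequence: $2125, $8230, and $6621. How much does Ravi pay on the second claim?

$2223.30

#1 ($2125): deductible takes $556, $1569 remains; 30% of $1569 = $470.70. Patient pays $1026.70; OOP now $1026.70.
#2 ($8230): 30% coinsurance on $8230 = $2469. That would push OOP to $3495.70, over the $3250 cap, so patient pays $3250 − $1026.70 = $2223.30.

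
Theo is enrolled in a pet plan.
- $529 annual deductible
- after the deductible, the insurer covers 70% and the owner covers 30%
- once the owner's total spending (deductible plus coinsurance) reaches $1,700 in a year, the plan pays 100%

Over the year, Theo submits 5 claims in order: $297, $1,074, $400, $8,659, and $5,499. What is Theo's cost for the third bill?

Claim 1 ($297): fully absorbed by the deductible. Owner owes $297 (running OOP $297).
Claim 2 ($1,074): deductible takes $232, $842 remains; owner's 30% is $252.60. Owner owes $484.60 (running OOP $781.60).
Claim 3 ($400): deductible already satisfied, so owner's share is 30% × $400 = $120. Cost to owner: $120. OOP to date $901.60.

$120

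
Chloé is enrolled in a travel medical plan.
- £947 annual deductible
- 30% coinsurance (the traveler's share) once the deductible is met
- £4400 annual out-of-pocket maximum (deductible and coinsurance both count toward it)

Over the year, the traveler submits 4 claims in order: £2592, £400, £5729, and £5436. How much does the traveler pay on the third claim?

Claim 1 (£2592): deductible takes £947, £1645 remains; coinsurance £1645 × 30% = £493.50. Cost to traveler: £1440.50. OOP to date £1440.50.
Claim 2 (£400): deductible already satisfied, so traveler's share is 30% × £400 = £120. Traveler pays £120; OOP now £1560.50.
Claim 3 (£5729): deductible already satisfied, so traveler's share is 30% × £5729 = £1718.70. Traveler pays £1718.70; OOP now £3279.20.

£1718.70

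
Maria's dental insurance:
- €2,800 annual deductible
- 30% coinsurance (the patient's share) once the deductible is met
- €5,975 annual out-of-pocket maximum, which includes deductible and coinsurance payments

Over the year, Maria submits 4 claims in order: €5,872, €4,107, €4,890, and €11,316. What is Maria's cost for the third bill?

Claim 1 (€5,872): €2,800 to deductible, leaving €3,072; 30% of €3,072 = €921.60. Patient pays €3,721.60; OOP now €3,721.60.
Claim 2 (€4,107): 30% coinsurance on €4,107 = €1,232.10. Patient owes €1,232.10 (running OOP €4,953.70).
Claim 3 (€4,890): 30% coinsurance on €4,890 = €1,467. OOP would hit €6,420.70 > €5,975, so the cap limits the patient to €5,975 − €4,953.70 = €1,021.30.

€1,021.30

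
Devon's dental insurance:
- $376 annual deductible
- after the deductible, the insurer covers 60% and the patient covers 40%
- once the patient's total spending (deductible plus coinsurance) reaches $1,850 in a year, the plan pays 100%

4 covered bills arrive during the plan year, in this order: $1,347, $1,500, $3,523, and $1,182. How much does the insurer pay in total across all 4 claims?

$5,702

Claim 1 ($1,347): $376 to deductible, leaving $971; 40% of $971 = $388.40. Patient owes $764.40 (running OOP $764.40). Plan pays $1,347 − $764.40 = $582.60.
Claim 2 ($1,500): 40% coinsurance on $1,500 = $600. Cost to patient: $600. OOP to date $1,364.40. Plan pays $1,500 − $600 = $900.
Claim 3 ($3,523): 40% coinsurance on $3,523 = $1,409.20. That would push OOP to $2,773.60, over the $1,850 cap, so patient pays $1,850 − $1,364.40 = $485.60. Plan pays $3,523 − $485.60 = $3,037.40.
Claim 4 ($1,182): 40% coinsurance on $1,182 = $472.80. That would push OOP to $2,322.80, over the $1,850 cap, so patient pays $1,850 − $1,850 = $0. Insurer: $1,182 − $0 = $1,182.
Insurer total = bills − patient's total = $7,552 − $1,850 = $5,702.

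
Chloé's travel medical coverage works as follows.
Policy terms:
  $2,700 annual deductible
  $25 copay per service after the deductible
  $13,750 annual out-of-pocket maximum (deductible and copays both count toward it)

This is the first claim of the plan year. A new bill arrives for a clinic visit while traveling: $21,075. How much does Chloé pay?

Deductible not yet touched, so the first $2,700 of the bill goes to the deductible.
That leaves $21,075 − $2,700 = $18,375 for the copay.
Copay on this service: $25.
That puts the traveler's cost at $2,700 + $25 = $2,725 before any cap.
Cumulative spending $0 + $2,725 = $2,725 stays under the $13,750 maximum.

$2,725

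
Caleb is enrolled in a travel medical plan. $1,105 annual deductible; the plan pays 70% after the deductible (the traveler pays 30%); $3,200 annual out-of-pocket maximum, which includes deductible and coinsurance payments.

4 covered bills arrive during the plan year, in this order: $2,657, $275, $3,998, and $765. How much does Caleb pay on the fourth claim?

$229.50

Claim 1 — $2,657: $1,105 finishes the deductible; $1,552 goes to coinsurance; coinsurance $1,552 × 30% = $465.60. Cost to traveler: $1,570.60. OOP to date $1,570.60.
Claim 2 — $275: 30% coinsurance on $275 = $82.50. Traveler owes $82.50 (running OOP $1,653.10).
Claim 3 — $3,998: 30% coinsurance on $3,998 = $1,199.40. Traveler pays $1,199.40; OOP now $2,852.50.
Claim 4 — $765: deductible met; 30% of $765 = $229.50. Traveler owes $229.50 (running OOP $3,082).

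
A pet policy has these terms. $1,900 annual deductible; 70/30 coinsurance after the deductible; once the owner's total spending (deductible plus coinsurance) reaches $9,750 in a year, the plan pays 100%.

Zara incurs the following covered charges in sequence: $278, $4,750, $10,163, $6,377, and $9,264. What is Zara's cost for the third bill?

$3,048.90

Claim 1 — $278: all of it applies to the deductible. Owner pays $278; OOP now $278.
Claim 2 — $4,750: $1,622 to deductible, leaving $3,128; owner's 30% is $938.40. Owner pays $2,560.40; OOP now $2,838.40.
Claim 3 — $10,163: deductible already satisfied, so owner's share is 30% × $10,163 = $3,048.90. Owner owes $3,048.90 (running OOP $5,887.30).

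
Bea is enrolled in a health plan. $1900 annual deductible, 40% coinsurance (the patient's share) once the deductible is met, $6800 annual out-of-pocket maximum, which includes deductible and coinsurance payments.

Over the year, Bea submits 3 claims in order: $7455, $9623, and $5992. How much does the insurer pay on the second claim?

Claim 1 — $7455: $1900 to deductible, leaving $5555; patient's 40% is $2222. Patient pays $4122; OOP now $4122. Plan pays $7455 − $4122 = $3333.
Claim 2 — $9623: 40% coinsurance on $9623 = $3849.20. That would push OOP to $7971.20, over the $6800 cap, so patient pays $6800 − $4122 = $2678. Insurer: $9623 − $2678 = $6945.

$6945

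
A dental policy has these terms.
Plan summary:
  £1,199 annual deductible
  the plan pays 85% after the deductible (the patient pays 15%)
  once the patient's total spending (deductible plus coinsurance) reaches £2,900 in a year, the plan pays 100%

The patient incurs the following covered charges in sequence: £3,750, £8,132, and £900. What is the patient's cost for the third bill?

£98.55

Claim 1 (£3,750): £1,199 finishes the deductible; £2,551 goes to coinsurance; coinsurance £2,551 × 15% = £382.65. Cost to patient: £1,581.65. OOP to date £1,581.65.
Claim 2 (£8,132): 15% coinsurance on £8,132 = £1,219.80. Cost to patient: £1,219.80. OOP to date £2,801.45.
Claim 3 (£900): deductible met; 15% of £900 = £135. That would push OOP to £2,936.45, over the £2,900 cap, so patient pays £2,900 − £2,801.45 = £98.55.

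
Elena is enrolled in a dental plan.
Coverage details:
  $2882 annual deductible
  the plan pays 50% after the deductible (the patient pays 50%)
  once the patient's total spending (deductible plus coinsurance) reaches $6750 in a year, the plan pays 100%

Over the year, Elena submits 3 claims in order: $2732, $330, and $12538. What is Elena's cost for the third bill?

$3778

Claim 1 — $2732: entire amount goes to the deductible. Patient owes $2732 (running OOP $2732).
Claim 2 — $330: $150 to deductible, leaving $180; patient's 50% is $90. Patient pays $240; OOP now $2972.
Claim 3 — $12538: 50% coinsurance on $12538 = $6269. Adding that to $2972 gives $9241, past the $6750 cap; patient pays only $6750 − $2972 = $3778.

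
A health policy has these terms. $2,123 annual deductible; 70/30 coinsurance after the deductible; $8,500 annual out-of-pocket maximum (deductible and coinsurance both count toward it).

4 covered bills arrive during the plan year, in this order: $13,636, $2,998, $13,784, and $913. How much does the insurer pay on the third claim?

$11,760.30

Claim 1 ($13,636): $2,123 finishes the deductible; $11,513 goes to coinsurance; 30% of $11,513 = $3,453.90. Patient pays $5,576.90; OOP now $5,576.90. Insurer: $13,636 − $5,576.90 = $8,059.10.
Claim 2 ($2,998): deductible already satisfied, so patient's share is 30% × $2,998 = $899.40. Cost to patient: $899.40. OOP to date $6,476.30. Plan pays $2,998 − $899.40 = $2,098.60.
Claim 3 ($13,784): deductible met; 30% of $13,784 = $4,135.20. Adding that to $6,476.30 gives $10,611.50, past the $8,500 cap; patient pays only $8,500 − $6,476.30 = $2,023.70. Insurer: $13,784 − $2,023.70 = $11,760.30.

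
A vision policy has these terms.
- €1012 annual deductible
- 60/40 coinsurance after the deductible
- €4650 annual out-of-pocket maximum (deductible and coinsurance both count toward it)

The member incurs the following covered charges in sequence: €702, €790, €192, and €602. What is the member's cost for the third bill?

€76.80

#1 (€702): all of it applies to the deductible. Cost to member: €702. OOP to date €702.
#2 (€790): €310 to deductible, leaving €480; 40% of €480 = €192. Member pays €502; OOP now €1204.
#3 (€192): deductible already satisfied, so member's share is 40% × €192 = €76.80. Member owes €76.80 (running OOP €1280.80).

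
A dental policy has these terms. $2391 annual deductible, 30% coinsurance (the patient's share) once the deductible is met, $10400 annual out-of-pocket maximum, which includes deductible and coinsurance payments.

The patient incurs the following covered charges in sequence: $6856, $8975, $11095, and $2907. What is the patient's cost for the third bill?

Claim 1 — $6856: $2391 to deductible, leaving $4465; 30% of $4465 = $1339.50. Cost to patient: $3730.50. OOP to date $3730.50.
Claim 2 — $8975: deductible met; 30% of $8975 = $2692.50. Patient owes $2692.50 (running OOP $6423).
Claim 3 — $11095: deductible already satisfied, so patient's share is 30% × $11095 = $3328.50. Patient pays $3328.50; OOP now $9751.50.

$3328.50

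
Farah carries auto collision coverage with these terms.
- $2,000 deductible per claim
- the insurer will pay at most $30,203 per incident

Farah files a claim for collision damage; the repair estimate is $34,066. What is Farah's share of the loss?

$3,863

Less the $2,000 deductible: $34,066 − $2,000 = $32,066.
Since $32,066 > $30,203, the payout is capped at $30,203.
The driver bears the rest of the original loss: $34,066 − $30,203 = $3,863.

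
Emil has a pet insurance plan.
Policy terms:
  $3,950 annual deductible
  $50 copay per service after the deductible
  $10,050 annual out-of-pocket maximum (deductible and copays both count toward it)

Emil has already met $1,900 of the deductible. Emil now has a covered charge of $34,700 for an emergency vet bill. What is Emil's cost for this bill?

$2,100

Deductible still to meet: $3,950 − $1,900 = $2,050.
That leaves $34,700 − $2,050 = $32,650 for the copay.
Copay on this service: $50.
So the owner owes $2,050 + $50 = $2,100 before any cap.
Cumulative spending $1,900 + $2,100 = $4,000 stays under the $10,050 maximum.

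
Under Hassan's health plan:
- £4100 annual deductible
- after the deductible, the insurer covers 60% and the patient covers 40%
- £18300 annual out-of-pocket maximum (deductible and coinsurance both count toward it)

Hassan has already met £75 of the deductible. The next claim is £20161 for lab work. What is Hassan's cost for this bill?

Remaining deductible: £4100 − £75 = £4025.
That leaves £20161 − £4025 = £16136 for coinsurance.
40% of £16136 = £6454.40 falls to the patient.
That puts the patient's cost at £4025 + £6454.40 = £10479.40 before any cap.
Cumulative spending £75 + £10479.40 = £10554.40 stays under the £18300 maximum.

£10479.40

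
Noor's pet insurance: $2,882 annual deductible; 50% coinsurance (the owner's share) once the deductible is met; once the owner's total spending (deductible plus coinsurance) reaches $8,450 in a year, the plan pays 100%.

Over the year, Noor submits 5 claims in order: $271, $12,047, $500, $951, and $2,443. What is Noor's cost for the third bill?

$250

Claim 1 ($271): entire amount goes to the deductible. Owner owes $271 (running OOP $271).
Claim 2 ($12,047): deductible takes $2,611, $9,436 remains; owner's 50% is $4,718. Cost to owner: $7,329. OOP to date $7,600.
Claim 3 ($500): deductible met; 50% of $500 = $250. Owner owes $250 (running OOP $7,850).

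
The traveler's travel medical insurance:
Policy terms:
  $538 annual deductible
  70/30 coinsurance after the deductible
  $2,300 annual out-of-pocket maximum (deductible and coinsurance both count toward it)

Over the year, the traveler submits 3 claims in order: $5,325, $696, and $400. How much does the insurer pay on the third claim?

$282.90

#1 ($5,325): deductible takes $538, $4,787 remains; 30% of $4,787 = $1,436.10. Traveler pays $1,974.10; OOP now $1,974.10. Plan pays $5,325 − $1,974.10 = $3,350.90.
#2 ($696): deductible already satisfied, so traveler's share is 30% × $696 = $208.80. Cost to traveler: $208.80. OOP to date $2,182.90. Plan pays $696 − $208.80 = $487.20.
#3 ($400): deductible already satisfied, so traveler's share is 30% × $400 = $120. OOP would hit $2,302.90 > $2,300, so the cap limits the traveler to $2,300 − $2,182.90 = $117.10. Insurer: $400 − $117.10 = $282.90.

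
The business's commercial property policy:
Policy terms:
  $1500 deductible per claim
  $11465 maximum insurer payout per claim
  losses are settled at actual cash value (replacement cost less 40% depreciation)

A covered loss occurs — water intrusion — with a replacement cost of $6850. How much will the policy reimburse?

Actual cash value after 40% depreciation: $6850 × 60% = $4110.
After the deductible, $4110 − $1500 = $2610 remains.
$2610 ≤ $11465, so the limit doesn't bind; insurer pays $2610.

$2610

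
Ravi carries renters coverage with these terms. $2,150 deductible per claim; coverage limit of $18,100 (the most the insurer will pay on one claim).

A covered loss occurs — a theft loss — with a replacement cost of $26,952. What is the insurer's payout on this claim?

Less the $2,150 deductible: $26,952 − $2,150 = $24,802.
$24,802 exceeds the $18,100 limit, so the insurer pays the limit: $18,100.

$18,100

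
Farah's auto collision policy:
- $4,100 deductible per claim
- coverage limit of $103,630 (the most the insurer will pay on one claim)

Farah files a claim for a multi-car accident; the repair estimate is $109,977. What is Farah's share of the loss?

Subtract the deductible: $109,977 − $4,100 = $105,877.
The $103,630 per-incident cap binds; insurer pays $103,630.
Driver's share is the uncovered remainder: $109,977 − $103,630 = $6,347.

$6,347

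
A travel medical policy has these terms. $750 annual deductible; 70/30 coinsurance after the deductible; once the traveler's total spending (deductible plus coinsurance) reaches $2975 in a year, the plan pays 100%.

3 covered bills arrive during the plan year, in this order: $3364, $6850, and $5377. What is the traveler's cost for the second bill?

Bill 1, $3364: $750 finishes the deductible; $2614 goes to coinsurance; 30% of $2614 = $784.20. Traveler pays $1534.20; OOP now $1534.20.
Bill 2, $6850: deductible met; 30% of $6850 = $2055. That would push OOP to $3589.20, over the $2975 cap, so traveler pays $2975 − $1534.20 = $1440.80.

$1440.80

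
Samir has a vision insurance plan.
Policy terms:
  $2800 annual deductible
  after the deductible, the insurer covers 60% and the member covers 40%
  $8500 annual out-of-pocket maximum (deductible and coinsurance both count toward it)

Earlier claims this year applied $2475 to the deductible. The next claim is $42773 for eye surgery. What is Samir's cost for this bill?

Deductible still to meet: $2800 − $2475 = $325.
That leaves $42773 − $325 = $42448 for coinsurance.
Member's 40% share of $42448 is $16979.20.
Member responsibility before any cap: $325 + $16979.20 = $17304.20.
Adding $17304.20 to the $2475 already spent would give $19779.20, which exceeds the $8500 cap; the member pays just $8500 − $2475 = $6025.

$6025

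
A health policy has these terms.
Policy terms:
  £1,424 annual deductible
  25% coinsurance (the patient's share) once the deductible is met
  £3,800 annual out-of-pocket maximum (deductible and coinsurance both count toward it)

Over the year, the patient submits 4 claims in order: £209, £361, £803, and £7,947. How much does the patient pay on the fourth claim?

£2,025

Bill 1, £209: entire amount goes to the deductible. Cost to patient: £209. OOP to date £209.
Bill 2, £361: fully absorbed by the deductible. Patient pays £361; OOP now £570.
Bill 3, £803: entire amount goes to the deductible. Patient pays £803; OOP now £1,373.
Bill 4, £7,947: £51 finishes the deductible; £7,896 goes to coinsurance; patient's 25% is £1,974. Patient pays £2,025; OOP now £3,398.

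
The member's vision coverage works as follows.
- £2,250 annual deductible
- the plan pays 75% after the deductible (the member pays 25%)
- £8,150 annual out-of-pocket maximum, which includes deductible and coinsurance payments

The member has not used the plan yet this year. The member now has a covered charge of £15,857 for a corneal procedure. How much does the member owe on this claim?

The full £2,250 deductible is still open; £2,250 of this bill applies to it.
The remaining £13,607 (= £15,857 − £2,250) moves to coinsurance.
Coinsurance: £13,607 × 25% = £3,401.75.
That puts the member's cost at £2,250 + £3,401.75 = £5,651.75 before any cap.
Year-to-date out-of-pocket becomes £0 + £5,651.75 = £5,651.75, still under the £8,150 maximum, so no cap applies.

£5,651.75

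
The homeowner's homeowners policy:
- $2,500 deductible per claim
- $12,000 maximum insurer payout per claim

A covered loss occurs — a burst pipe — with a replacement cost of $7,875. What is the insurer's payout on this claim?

After the deductible, $7,875 − $2,500 = $5,375 remains.
$5,375 ≤ $12,000, so the limit doesn't bind; insurer pays $5,375.

$5,375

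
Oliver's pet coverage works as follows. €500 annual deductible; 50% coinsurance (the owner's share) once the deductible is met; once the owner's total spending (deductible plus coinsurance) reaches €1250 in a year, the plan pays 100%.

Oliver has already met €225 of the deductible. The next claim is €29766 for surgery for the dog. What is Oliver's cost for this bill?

€1025

Remaining deductible: €500 − €225 = €275.
After the €275 deductible portion, €29766 − €275 = €29491 is subject to coinsurance.
Coinsurance: €29491 × 50% = €14745.50.
Owner responsibility before any cap: €275 + €14745.50 = €15020.50.
That would bring total out-of-pocket to €15245.50, past the €1250 cap. The owner is capped at €1250 − €225 = €1025 on this claim.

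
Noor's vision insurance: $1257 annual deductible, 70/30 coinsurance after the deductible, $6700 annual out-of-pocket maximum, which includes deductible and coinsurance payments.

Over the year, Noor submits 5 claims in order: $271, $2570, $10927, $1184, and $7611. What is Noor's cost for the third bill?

$3278.10

#1 ($271): fully absorbed by the deductible. Member owes $271 (running OOP $271).
#2 ($2570): $986 finishes the deductible; $1584 goes to coinsurance; member's 30% is $475.20. Member owes $1461.20 (running OOP $1732.20).
#3 ($10927): deductible met; 30% of $10927 = $3278.10. Cost to member: $3278.10. OOP to date $5010.30.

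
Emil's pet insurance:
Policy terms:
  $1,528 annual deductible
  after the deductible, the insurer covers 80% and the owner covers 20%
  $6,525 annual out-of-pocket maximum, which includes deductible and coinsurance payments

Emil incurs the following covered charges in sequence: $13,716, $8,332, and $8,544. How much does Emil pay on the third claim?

$893

Claim 1 — $13,716: $1,528 finishes the deductible; $12,188 goes to coinsurance; owner's 20% is $2,437.60. Owner pays $3,965.60; OOP now $3,965.60.
Claim 2 — $8,332: 20% coinsurance on $8,332 = $1,666.40. Cost to owner: $1,666.40. OOP to date $5,632.
Claim 3 — $8,544: 20% coinsurance on $8,544 = $1,708.80. OOP would hit $7,340.80 > $6,525, so the cap limits the owner to $6,525 − $5,632 = $893.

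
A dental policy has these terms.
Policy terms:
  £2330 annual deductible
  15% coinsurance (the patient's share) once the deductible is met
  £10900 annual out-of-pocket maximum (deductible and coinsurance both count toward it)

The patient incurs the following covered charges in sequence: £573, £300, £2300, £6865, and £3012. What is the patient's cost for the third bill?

#1 (£573): all of it applies to the deductible. Cost to patient: £573. OOP to date £573.
#2 (£300): fully absorbed by the deductible. Patient pays £300; OOP now £873.
#3 (£2300): £1457 finishes the deductible; £843 goes to coinsurance; coinsurance £843 × 15% = £126.45. Cost to patient: £1583.45. OOP to date £2456.45.

£1583.45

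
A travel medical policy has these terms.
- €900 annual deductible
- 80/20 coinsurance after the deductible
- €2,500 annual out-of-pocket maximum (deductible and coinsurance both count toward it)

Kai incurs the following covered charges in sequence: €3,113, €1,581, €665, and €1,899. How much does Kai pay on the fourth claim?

Bill 1, €3,113: deductible takes €900, €2,213 remains; 20% of €2,213 = €442.60. Traveler owes €1,342.60 (running OOP €1,342.60).
Bill 2, €1,581: deductible already satisfied, so traveler's share is 20% × €1,581 = €316.20. Cost to traveler: €316.20. OOP to date €1,658.80.
Bill 3, €665: deductible already satisfied, so traveler's share is 20% × €665 = €133. Traveler pays €133; OOP now €1,791.80.
Bill 4, €1,899: deductible met; 20% of €1,899 = €379.80. Cost to traveler: €379.80. OOP to date €2,171.60.

€379.80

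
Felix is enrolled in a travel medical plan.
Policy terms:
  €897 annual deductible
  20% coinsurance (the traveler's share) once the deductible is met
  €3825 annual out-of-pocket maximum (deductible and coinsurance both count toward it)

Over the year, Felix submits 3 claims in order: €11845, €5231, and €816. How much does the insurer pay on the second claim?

€4492.60

#1 (€11845): €897 finishes the deductible; €10948 goes to coinsurance; coinsurance €10948 × 20% = €2189.60. Cost to traveler: €3086.60. OOP to date €3086.60. Insurer: €11845 − €3086.60 = €8758.40.
#2 (€5231): deductible already satisfied, so traveler's share is 20% × €5231 = €1046.20. OOP would hit €4132.80 > €3825, so the cap limits the traveler to €3825 − €3086.60 = €738.40. Plan pays €5231 − €738.40 = €4492.60.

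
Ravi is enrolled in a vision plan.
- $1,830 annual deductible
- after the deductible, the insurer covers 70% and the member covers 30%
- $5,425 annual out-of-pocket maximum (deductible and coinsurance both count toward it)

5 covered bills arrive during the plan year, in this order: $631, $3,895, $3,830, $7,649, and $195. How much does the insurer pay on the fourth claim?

$6,011.80

Claim 1 — $631: entire amount goes to the deductible. Member pays $631; OOP now $631. Insurer: $631 − $631 = $0.
Claim 2 — $3,895: $1,199 finishes the deductible; $2,696 goes to coinsurance; 30% of $2,696 = $808.80. Member owes $2,007.80 (running OOP $2,638.80). Insurer: $3,895 − $2,007.80 = $1,887.20.
Claim 3 — $3,830: deductible met; 30% of $3,830 = $1,149. Member pays $1,149; OOP now $3,787.80. Plan pays $3,830 − $1,149 = $2,681.
Claim 4 — $7,649: deductible met; 30% of $7,649 = $2,294.70. That would push OOP to $6,082.50, over the $5,425 cap, so member pays $5,425 − $3,787.80 = $1,637.20. Plan pays $7,649 − $1,637.20 = $6,011.80.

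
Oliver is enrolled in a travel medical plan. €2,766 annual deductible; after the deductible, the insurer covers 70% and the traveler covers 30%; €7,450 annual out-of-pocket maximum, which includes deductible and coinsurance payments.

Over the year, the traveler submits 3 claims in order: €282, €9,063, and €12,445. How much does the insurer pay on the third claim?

#1 (€282): fully absorbed by the deductible. Traveler pays €282; OOP now €282. Plan pays €282 − €282 = €0.
#2 (€9,063): €2,484 finishes the deductible; €6,579 goes to coinsurance; 30% of €6,579 = €1,973.70. Cost to traveler: €4,457.70. OOP to date €4,739.70. Insurer: €9,063 − €4,457.70 = €4,605.30.
#3 (€12,445): deductible met; 30% of €12,445 = €3,733.50. Adding that to €4,739.70 gives €8,473.20, past the €7,450 cap; traveler pays only €7,450 − €4,739.70 = €2,710.30. Insurer: €12,445 − €2,710.30 = €9,734.70.

€9,734.70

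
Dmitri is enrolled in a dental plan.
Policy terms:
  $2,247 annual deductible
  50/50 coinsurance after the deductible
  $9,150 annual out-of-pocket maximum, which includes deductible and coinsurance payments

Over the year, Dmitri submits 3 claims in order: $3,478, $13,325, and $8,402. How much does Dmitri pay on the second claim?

#1 ($3,478): $2,247 finishes the deductible; $1,231 goes to coinsurance; 50% of $1,231 = $615.50. Cost to patient: $2,862.50. OOP to date $2,862.50.
#2 ($13,325): deductible met; 50% of $13,325 = $6,662.50. OOP would hit $9,525 > $9,150, so the cap limits the patient to $9,150 − $2,862.50 = $6,287.50.

$6,287.50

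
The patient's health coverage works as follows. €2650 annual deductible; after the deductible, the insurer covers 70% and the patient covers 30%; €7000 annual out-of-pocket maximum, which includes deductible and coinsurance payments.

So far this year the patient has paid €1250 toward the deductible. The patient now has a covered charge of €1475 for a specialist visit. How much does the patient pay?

€1422.50

Deductible still to meet: €2650 − €1250 = €1400.
The remaining €75 (= €1475 − €1400) moves to coinsurance.
30% of €75 = €22.50 falls to the patient.
That puts the patient's cost at €1400 + €22.50 = €1422.50 before any cap.
Year-to-date out-of-pocket becomes €1250 + €1422.50 = €2672.50, still under the €7000 maximum, so no cap applies.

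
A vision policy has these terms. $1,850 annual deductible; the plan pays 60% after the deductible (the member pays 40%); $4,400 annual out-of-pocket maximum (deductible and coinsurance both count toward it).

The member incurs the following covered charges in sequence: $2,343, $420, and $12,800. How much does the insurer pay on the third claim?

Claim 1 — $2,343: $1,850 to deductible, leaving $493; 40% of $493 = $197.20. Member owes $2,047.20 (running OOP $2,047.20). Insurer: $2,343 − $2,047.20 = $295.80.
Claim 2 — $420: deductible already satisfied, so member's share is 40% × $420 = $168. Member pays $168; OOP now $2,215.20. Plan pays $420 − $168 = $252.
Claim 3 — $12,800: deductible met; 40% of $12,800 = $5,120. Adding that to $2,215.20 gives $7,335.20, past the $4,400 cap; member pays only $4,400 − $2,215.20 = $2,184.80. Plan pays $12,800 − $2,184.80 = $10,615.20.

$10,615.20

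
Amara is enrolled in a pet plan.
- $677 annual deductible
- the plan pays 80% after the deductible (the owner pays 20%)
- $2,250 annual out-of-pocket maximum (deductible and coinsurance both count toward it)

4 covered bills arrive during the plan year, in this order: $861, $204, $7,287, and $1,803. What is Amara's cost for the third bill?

$1,457.40

Claim 1 ($861): $677 to deductible, leaving $184; owner's 20% is $36.80. Owner pays $713.80; OOP now $713.80.
Claim 2 ($204): 20% coinsurance on $204 = $40.80. Owner owes $40.80 (running OOP $754.60).
Claim 3 ($7,287): deductible met; 20% of $7,287 = $1,457.40. Owner pays $1,457.40; OOP now $2,212.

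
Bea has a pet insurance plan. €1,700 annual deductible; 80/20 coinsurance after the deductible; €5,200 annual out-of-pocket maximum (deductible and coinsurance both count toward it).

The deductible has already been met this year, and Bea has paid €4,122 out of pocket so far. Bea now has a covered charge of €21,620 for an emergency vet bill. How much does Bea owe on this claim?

€1,078

With the deductible met, the entire €21,620 is subject to coinsurance.
Owner's 20% share of €21,620 is €4,324.
Adding €4,324 to the €4,122 already spent would give €8,446, which exceeds the €5,200 cap; the owner pays just €5,200 − €4,122 = €1,078.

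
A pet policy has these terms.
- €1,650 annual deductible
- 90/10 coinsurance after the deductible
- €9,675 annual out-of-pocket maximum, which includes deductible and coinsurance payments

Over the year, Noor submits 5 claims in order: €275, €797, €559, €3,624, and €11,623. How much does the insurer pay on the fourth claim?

€3,244.50

Claim 1 (€275): entire amount goes to the deductible. Cost to owner: €275. OOP to date €275. Insurer: €275 − €275 = €0.
Claim 2 (€797): all of it applies to the deductible. Owner pays €797; OOP now €1,072. Insurer: €797 − €797 = €0.
Claim 3 (€559): fully absorbed by the deductible. Cost to owner: €559. OOP to date €1,631. Insurer: €559 − €559 = €0.
Claim 4 (€3,624): €19 finishes the deductible; €3,605 goes to coinsurance; coinsurance €3,605 × 10% = €360.50. Cost to owner: €379.50. OOP to date €2,010.50. Insurer: €3,624 − €379.50 = €3,244.50.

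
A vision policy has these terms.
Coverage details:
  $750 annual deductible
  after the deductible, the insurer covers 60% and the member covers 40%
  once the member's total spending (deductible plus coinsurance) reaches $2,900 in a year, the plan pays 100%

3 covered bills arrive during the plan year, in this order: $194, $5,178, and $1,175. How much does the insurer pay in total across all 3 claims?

#1 ($194): all of it applies to the deductible. Member owes $194 (running OOP $194). Insurer: $194 − $194 = $0.
#2 ($5,178): $556 finishes the deductible; $4,622 goes to coinsurance; member's 40% is $1,848.80. Member pays $2,404.80; OOP now $2,598.80. Insurer: $5,178 − $2,404.80 = $2,773.20.
#3 ($1,175): deductible met; 40% of $1,175 = $470. That would push OOP to $3,068.80, over the $2,900 cap, so member pays $2,900 − $2,598.80 = $301.20. Plan pays $1,175 − $301.20 = $873.80.
Insurer total = bills − member's total = $6,547 − $2,900 = $3,647.

$3,647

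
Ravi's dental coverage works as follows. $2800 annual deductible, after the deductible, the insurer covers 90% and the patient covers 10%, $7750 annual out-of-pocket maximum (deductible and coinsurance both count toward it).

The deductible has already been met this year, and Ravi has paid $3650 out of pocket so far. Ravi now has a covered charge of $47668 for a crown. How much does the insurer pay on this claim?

The deductible is already satisfied, so the full bill goes to coinsurance.
Patient's 10% share of $47668 is $4766.80.
Year-to-date out-of-pocket would reach $3650 + $4766.80 = $8416.80, above the $7750 maximum, so the patient pays only $7750 − $3650 = $4100.
Insurer pays the balance: $47668 − $4100 = $43568.

$43568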